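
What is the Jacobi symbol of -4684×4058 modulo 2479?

By multiplicativity, (-4684·4058 / 2479) = (-4684 / 2479)·(4058 / 2479).
First factor (-4684 / 2479):
Pull out -1: (-4684 / 2479) = (-1 / 2479)·(4684 / 2479). Since 2479 ≡ 3 (mod 4), (-1 / 2479) = -1. Now have -(4684 / 2479).
Reduce the numerator: 4684 ≡ 2205 (mod 2479), so (4684 / 2479) = (2205 / 2479).
2205 ≡ 1 (mod 4), so quadratic reciprocity gives (2205 / 2479) = (2479 / 2205). Reduce: 2479 ≡ 274 (mod 2205). Now have -(274 / 2205).
Factor out 2: 274 = 2·137. Since 2205 ≡ 5 (mod 8), (2 / 2205) = -1. Now have (137 / 2205).
137 ≡ 1 (mod 4), so quadratic reciprocity gives (137 / 2205) = (2205 / 137). Reduce: 2205 ≡ 13 (mod 137). Now have (13 / 137).
13 ≡ 1 (mod 4), so quadratic reciprocity gives (13 / 137) = (137 / 13). Reduce: 137 ≡ 7 (mod 13). Now have (7 / 13).
13 ≡ 1 (mod 4), so quadratic reciprocity gives (7 / 13) = (13 / 7). Reduce: 13 ≡ 6 (mod 7). Now have (6 / 7).
Factor out 2: 6 = 2·3. Since 7 ≡ 7 (mod 8), (2 / 7) = +1. Now have (3 / 7).
Both 3 ≡ 3 and 7 ≡ 3 (mod 4), so reciprocity gives (3 / 7) = -(7 / 3). Reduce: 7 ≡ 1 (mod 3). Now have -(1 / 3).
(1 / 3) = 1. Collecting the sign factors: -1.
Second factor (4058 / 2479):
Reduce the numerator: 4058 ≡ 1579 (mod 2479), so (4058 / 2479) = (1579 / 2479).
Both 1579 ≡ 3 and 2479 ≡ 3 (mod 4), so reciprocity gives (1579 / 2479) = -(2479 / 1579). Reduce: 2479 ≡ 900 (mod 1579). Now have -(900 / 1579).
Factor out 2: 900 = 2^2·225. Since 1579 ≡ 3 (mod 8), (2 / 1579) = -1, and (2 / 1579)^2 = +1. Now have -(225 / 1579).
225 ≡ 1 (mod 4), so quadratic reciprocity gives (225 / 1579) = (1579 / 225). Reduce: 1579 ≡ 4 (mod 225). Now have -(4 / 225).
Factor out 2: 4 = 2^2. Since 225 ≡ 1 (mod 8), (2 / 225) = +1, and (2 / 225)^2 = +1. Now have -(1 / 225).
(1 / 225) = 1. Collecting the sign factors: -1.
Product: (-1)·(-1) = 1.

1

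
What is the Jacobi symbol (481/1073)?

481 ≡ 1 (mod 4), so quadratic reciprocity gives (481/1073) = (1073/481). Reduce: 1073 ≡ 111 (mod 481). Now have (111/481).
481 ≡ 1 (mod 4), so quadratic reciprocity gives (111/481) = (481/111). Reduce: 481 ≡ 37 (mod 111). Now have (37/111).
37 ≡ 1 (mod 4), so quadratic reciprocity gives (37/111) = (111/37). Reduce: 111 ≡ 0 (mod 37). Now have (0/37).
The numerator is now 0 with denominator 37 > 1: the symbol is 0.

0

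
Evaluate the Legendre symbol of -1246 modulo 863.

(-1246 / 863)
  = (480 / 863)    [-1246 ≡ 480 mod 863]
  = (15 / 863)    [863 ≡ 7 mod 8 ⇒ (2 / 863)^5 = +1]
  = -(863 / 15)    [QR: both ≡ 3 mod 4, sign flips]
  = -(8 / 15)    [863 ≡ 8 mod 15]
  = -(1 / 15)    [15 ≡ 7 mod 8 ⇒ (2 / 15)^3 = +1]
  = -1    [(1 / 15) = 1]

-1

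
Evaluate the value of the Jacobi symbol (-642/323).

Reduce the numerator: -642 ≡ 4 (mod 323), so (-642/323) = (4/323).
Factor out 2: 4 = 2^2. Since 323 ≡ 3 (mod 8), (2/323) = -1, and (2/323)^2 = +1. Now have (1/323).
(1/323) = 1. Collecting the sign factors: 1.

1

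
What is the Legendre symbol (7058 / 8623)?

(7058 / 8623)
  = (3529 / 8623)    [8623 ≡ 7 mod 8 ⇒ (2 / 8623) = +1]
  = (8623 / 3529)    [QR: 3529 ≡ 1 mod 4, sign kept]
  = (1565 / 3529)    [8623 ≡ 1565 mod 3529]
  = (3529 / 1565)    [QR: 1565 ≡ 1 mod 4, sign kept]
  = (399 / 1565)    [3529 ≡ 399 mod 1565]
  = (1565 / 399)    [QR: 1565 ≡ 1 mod 4, sign kept]
  = (368 / 399)    [1565 ≡ 368 mod 399]
  = (23 / 399)    [399 ≡ 7 mod 8 ⇒ (2 / 399)^4 = +1]
  = -(399 / 23)    [QR: both ≡ 3 mod 4, sign flips]
  = -(8 / 23)    [399 ≡ 8 mod 23]
  = -(1 / 23)    [23 ≡ 7 mod 8 ⇒ (2 / 23)^3 = +1]
  = -1    [(1 / 23) = 1]

-1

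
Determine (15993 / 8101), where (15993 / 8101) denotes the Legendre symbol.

(15993 / 8101)
  = (7892 / 8101)    [15993 ≡ 7892 mod 8101]
  = (1973 / 8101)    [8101 ≡ 5 mod 8 ⇒ (2 / 8101)^2 = +1]
  = (8101 / 1973)    [QR: 1973 ≡ 1 mod 4, sign kept]
  = (209 / 1973)    [8101 ≡ 209 mod 1973]
  = (1973 / 209)    [QR: 209 ≡ 1 mod 4, sign kept]
  = (92 / 209)    [1973 ≡ 92 mod 209]
  = (23 / 209)    [209 ≡ 1 mod 8 ⇒ (2 / 209)^2 = +1]
  = (209 / 23)    [QR: 209 ≡ 1 mod 4, sign kept]
  = (2 / 23)    [209 ≡ 2 mod 23]
  = (1 / 23)    [23 ≡ 7 mod 8 ⇒ (2 / 23) = +1]
  = 1    [(1 / 23) = 1]

1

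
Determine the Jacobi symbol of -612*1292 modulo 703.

By multiplicativity, (-612·1292 / 703) = (-612 / 703)·(1292 / 703).
First factor (-612 / 703):
(-612 / 703)
  = (91 / 703)    [-612 ≡ 91 mod 703]
  = -(703 / 91)    [QR: both ≡ 3 mod 4, sign flips]
  = -(66 / 91)    [703 ≡ 66 mod 91]
  = (33 / 91)    [91 ≡ 3 mod 8 ⇒ (2 / 91) = -1]
  = (91 / 33)    [QR: 33 ≡ 1 mod 4, sign kept]
  = (25 / 33)    [91 ≡ 25 mod 33]
  = (33 / 25)    [QR: 25 ≡ 1 mod 4, sign kept]
  = (8 / 25)    [33 ≡ 8 mod 25]
  = (1 / 25)    [25 ≡ 1 mod 8 ⇒ (2 / 25)^3 = +1]
  = 1    [(1 / 25) = 1]
Second factor (1292 / 703):
(1292 / 703)
  = (589 / 703)    [1292 ≡ 589 mod 703]
  = (703 / 589)    [QR: 589 ≡ 1 mod 4, sign kept]
  = (114 / 589)    [703 ≡ 114 mod 589]
  = -(57 / 589)    [589 ≡ 5 mod 8 ⇒ (2 / 589) = -1]
  = -(589 / 57)    [QR: 57 ≡ 1 mod 4, sign kept]
  = -(19 / 57)    [589 ≡ 19 mod 57]
  = -(57 / 19)    [QR: 57 ≡ 1 mod 4, sign kept]
  = -(0 / 19)    [57 ≡ 0 mod 19]
  = 0    [numerator 0, gcd > 1]
Product: (1)·(0) = 0.

0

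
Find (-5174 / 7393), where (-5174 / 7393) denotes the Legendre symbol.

(-5174 / 7393)
  = (2219 / 7393)    [-5174 ≡ 2219 mod 7393]
  = (7393 / 2219)    [QR: 7393 ≡ 1 mod 4, sign kept]
  = (736 / 2219)    [7393 ≡ 736 mod 2219]
  = -(23 / 2219)    [2219 ≡ 3 mod 8 ⇒ (2 / 2219)^5 = -1]
  = (2219 / 23)    [QR: both ≡ 3 mod 4, sign flips]
  = (11 / 23)    [2219 ≡ 11 mod 23]
  = -(23 / 11)    [QR: both ≡ 3 mod 4, sign flips]
  = -(1 / 11)    [23 ≡ 1 mod 11]
  = -1    [(1 / 11) = 1]

-1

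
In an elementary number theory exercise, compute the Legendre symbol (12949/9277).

1

Reduce the numerator: 12949 ≡ 3672 (mod 9277), so (12949/9277) = (3672/9277).
Factor out 2: 3672 = 2^3·459. Since 9277 ≡ 5 (mod 8), (2/9277) = -1, and (2/9277)^3 = -1. Now have -(459/9277).
9277 ≡ 1 (mod 4), so quadratic reciprocity gives (459/9277) = (9277/459). Reduce: 9277 ≡ 97 (mod 459). Now have -(97/459).
97 ≡ 1 (mod 4), so quadratic reciprocity gives (97/459) = (459/97). Reduce: 459 ≡ 71 (mod 97). Now have -(71/97).
97 ≡ 1 (mod 4), so quadratic reciprocity gives (71/97) = (97/71). Reduce: 97 ≡ 26 (mod 71). Now have -(26/71).
Factor out 2: 26 = 2·13. Since 71 ≡ 7 (mod 8), (2/71) = +1. Now have -(13/71).
13 ≡ 1 (mod 4), so quadratic reciprocity gives (13/71) = (71/13). Reduce: 71 ≡ 6 (mod 13). Now have -(6/13).
Factor out 2: 6 = 2·3. Since 13 ≡ 5 (mod 8), (2/13) = -1. Now have (3/13).
13 ≡ 1 (mod 4), so quadratic reciprocity gives (3/13) = (13/3). Reduce: 13 ≡ 1 (mod 3). Now have (1/3).
(1/3) = 1. Collecting the sign factors: 1.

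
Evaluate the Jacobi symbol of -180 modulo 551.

(-180 / 551)
  = (371 / 551)    [-180 ≡ 371 mod 551]
  = -(551 / 371)    [QR: both ≡ 3 mod 4, sign flips]
  = -(180 / 371)    [551 ≡ 180 mod 371]
  = -(45 / 371)    [371 ≡ 3 mod 8 ⇒ (2 / 371)^2 = +1]
  = -(371 / 45)    [QR: 45 ≡ 1 mod 4, sign kept]
  = -(11 / 45)    [371 ≡ 11 mod 45]
  = -(45 / 11)    [QR: 45 ≡ 1 mod 4, sign kept]
  = -(1 / 11)    [45 ≡ 1 mod 11]
  = -1    [(1 / 11) = 1]

-1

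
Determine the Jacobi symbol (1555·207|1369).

By multiplicativity, (1555·207|1369) = (1555|1369)·(207|1369).
First factor (1555|1369):
(1555|1369)
  = (186|1369)    [1555 ≡ 186 mod 1369]
  = (93|1369)    [1369 ≡ 1 mod 8 ⇒ (2|1369) = +1]
  = (1369|93)    [QR: 93 ≡ 1 mod 4, sign kept]
  = (67|93)    [1369 ≡ 67 mod 93]
  = (93|67)    [QR: 93 ≡ 1 mod 4, sign kept]
  = (26|67)    [93 ≡ 26 mod 67]
  = -(13|67)    [67 ≡ 3 mod 8 ⇒ (2|67) = -1]
  = -(67|13)    [QR: 13 ≡ 1 mod 4, sign kept]
  = -(2|13)    [67 ≡ 2 mod 13]
  = (1|13)    [13 ≡ 5 mod 8 ⇒ (2|13) = -1]
  = 1    [(1|13) = 1]
Second factor (207|1369):
(207|1369)
  = (1369|207)    [QR: 1369 ≡ 1 mod 4, sign kept]
  = (127|207)    [1369 ≡ 127 mod 207]
  = -(207|127)    [QR: both ≡ 3 mod 4, sign flips]
  = -(80|127)    [207 ≡ 80 mod 127]
  = -(5|127)    [127 ≡ 7 mod 8 ⇒ (2|127)^4 = +1]
  = -(127|5)    [QR: 5 ≡ 1 mod 4, sign kept]
  = -(2|5)    [127 ≡ 2 mod 5]
  = (1|5)    [5 ≡ 5 mod 8 ⇒ (2|5) = -1]
  = 1    [(1|5) = 1]
Product: (1)·(1) = 1.

1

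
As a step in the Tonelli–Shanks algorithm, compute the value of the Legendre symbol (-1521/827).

-1

Pull out -1: (-1521/827) = (-1/827)·(1521/827). Since 827 ≡ 3 (mod 4), (-1/827) = -1. Now have -(1521/827).
Reduce the numerator: 1521 ≡ 694 (mod 827), so (1521/827) = (694/827).
Factor out 2: 694 = 2·347. Since 827 ≡ 3 (mod 8), (2/827) = -1. Now have (347/827).
Both 347 ≡ 3 and 827 ≡ 3 (mod 4), so reciprocity gives (347/827) = -(827/347). Reduce: 827 ≡ 133 (mod 347). Now have -(133/347).
133 ≡ 1 (mod 4), so quadratic reciprocity gives (133/347) = (347/133). Reduce: 347 ≡ 81 (mod 133). Now have -(81/133).
81 ≡ 1 (mod 4), so quadratic reciprocity gives (81/133) = (133/81). Reduce: 133 ≡ 52 (mod 81). Now have -(52/81).
Factor out 2: 52 = 2^2·13. Since 81 ≡ 1 (mod 8), (2/81) = +1, and (2/81)^2 = +1. Now have -(13/81).
13 ≡ 1 (mod 4), so quadratic reciprocity gives (13/81) = (81/13). Reduce: 81 ≡ 3 (mod 13). Now have -(3/13).
13 ≡ 1 (mod 4), so quadratic reciprocity gives (3/13) = (13/3). Reduce: 13 ≡ 1 (mod 3). Now have -(1/3).
(1/3) = 1. Collecting the sign factors: -1.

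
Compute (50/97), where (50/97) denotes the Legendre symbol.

1

Factor out 2: 50 = 2·25. Since 97 ≡ 1 (mod 8), (2/97) = +1. Now have (25/97).
25 ≡ 1 (mod 4), so quadratic reciprocity gives (25/97) = (97/25). Reduce: 97 ≡ 22 (mod 25). Now have (22/25).
Factor out 2: 22 = 2·11. Since 25 ≡ 1 (mod 8), (2/25) = +1. Now have (11/25).
25 ≡ 1 (mod 4), so quadratic reciprocity gives (11/25) = (25/11). Reduce: 25 ≡ 3 (mod 11). Now have (3/11).
Both 3 ≡ 3 and 11 ≡ 3 (mod 4), so reciprocity gives (3/11) = -(11/3). Reduce: 11 ≡ 2 (mod 3). Now have -(2/3).
Factor out 2: 2 = 2. Since 3 ≡ 3 (mod 8), (2/3) = -1. Now have (1/3).
(1/3) = 1. Collecting the sign factors: 1.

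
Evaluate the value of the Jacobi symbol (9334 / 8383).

-1

Reduce the numerator: 9334 ≡ 951 (mod 8383), so (9334 / 8383) = (951 / 8383).
Both 951 ≡ 3 and 8383 ≡ 3 (mod 4), so reciprocity gives (951 / 8383) = -(8383 / 951). Reduce: 8383 ≡ 775 (mod 951). Now have -(775 / 951).
Both 775 ≡ 3 and 951 ≡ 3 (mod 4), so reciprocity gives (775 / 951) = -(951 / 775). Reduce: 951 ≡ 176 (mod 775). Now have (176 / 775).
Factor out 2: 176 = 2^4·11. Since 775 ≡ 7 (mod 8), (2 / 775) = +1, and (2 / 775)^4 = +1. Now have (11 / 775).
Both 11 ≡ 3 and 775 ≡ 3 (mod 4), so reciprocity gives (11 / 775) = -(775 / 11). Reduce: 775 ≡ 5 (mod 11). Now have -(5 / 11).
5 ≡ 1 (mod 4), so quadratic reciprocity gives (5 / 11) = (11 / 5). Reduce: 11 ≡ 1 (mod 5). Now have -(1 / 5).
(1 / 5) = 1. Collecting the sign factors: -1.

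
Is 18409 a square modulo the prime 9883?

yes

(18409|9883)
  = (8526|9883)    [18409 ≡ 8526 mod 9883]
  = -(4263|9883)    [9883 ≡ 3 mod 8 ⇒ (2|9883) = -1]
  = (9883|4263)    [QR: both ≡ 3 mod 4, sign flips]
  = (1357|4263)    [9883 ≡ 1357 mod 4263]
  = (4263|1357)    [QR: 1357 ≡ 1 mod 4, sign kept]
  = (192|1357)    [4263 ≡ 192 mod 1357]
  = (3|1357)    [1357 ≡ 5 mod 8 ⇒ (2|1357)^6 = +1]
  = (1357|3)    [QR: 1357 ≡ 1 mod 4, sign kept]
  = (1|3)    [1357 ≡ 1 mod 3]
  = 1    [(1|3) = 1]
(18409|9883) = 1, and 9883 is prime, so 18409 is a quadratic residue mod 9883.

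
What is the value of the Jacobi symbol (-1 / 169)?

1

(-1 / 169)
  = (168 / 169)    [-1 ≡ 168 mod 169]
  = (21 / 169)    [169 ≡ 1 mod 8 ⇒ (2 / 169)^3 = +1]
  = (169 / 21)    [QR: 21 ≡ 1 mod 4, sign kept]
  = (1 / 21)    [169 ≡ 1 mod 21]
  = 1    [(1 / 21) = 1]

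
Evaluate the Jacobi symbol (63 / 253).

(63 / 253)
  = (253 / 63)    [QR: 253 ≡ 1 mod 4, sign kept]
  = (1 / 63)    [253 ≡ 1 mod 63]
  = 1    [(1 / 63) = 1]

1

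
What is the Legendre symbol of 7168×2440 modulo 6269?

-1

By multiplicativity, (7168·2440 / 6269) = (7168 / 6269)·(2440 / 6269).
First factor (7168 / 6269):
Reduce the numerator: 7168 ≡ 899 (mod 6269), so (7168 / 6269) = (899 / 6269).
6269 ≡ 1 (mod 4), so quadratic reciprocity gives (899 / 6269) = (6269 / 899). Reduce: 6269 ≡ 875 (mod 899). Now have (875 / 899).
Both 875 ≡ 3 and 899 ≡ 3 (mod 4), so reciprocity gives (875 / 899) = -(899 / 875). Reduce: 899 ≡ 24 (mod 875). Now have -(24 / 875).
Factor out 2: 24 = 2^3·3. Since 875 ≡ 3 (mod 8), (2 / 875) = -1, and (2 / 875)^3 = -1. Now have (3 / 875).
Both 3 ≡ 3 and 875 ≡ 3 (mod 4), so reciprocity gives (3 / 875) = -(875 / 3). Reduce: 875 ≡ 2 (mod 3). Now have -(2 / 3).
Factor out 2: 2 = 2. Since 3 ≡ 3 (mod 8), (2 / 3) = -1. Now have (1 / 3).
(1 / 3) = 1. Collecting the sign factors: 1.
Second factor (2440 / 6269):
Factor out 2: 2440 = 2^3·305. Since 6269 ≡ 5 (mod 8), (2 / 6269) = -1, and (2 / 6269)^3 = -1. Now have -(305 / 6269).
305 ≡ 1 (mod 4), so quadratic reciprocity gives (305 / 6269) = (6269 / 305). Reduce: 6269 ≡ 169 (mod 305). Now have -(169 / 305).
169 ≡ 1 (mod 4), so quadratic reciprocity gives (169 / 305) = (305 / 169). Reduce: 305 ≡ 136 (mod 169). Now have -(136 / 169).
Factor out 2: 136 = 2^3·17. Since 169 ≡ 1 (mod 8), (2 / 169) = +1, and (2 / 169)^3 = +1. Now have -(17 / 169).
17 ≡ 1 (mod 4), so quadratic reciprocity gives (17 / 169) = (169 / 17). Reduce: 169 ≡ 16 (mod 17). Now have -(16 / 17).
Factor out 2: 16 = 2^4. Since 17 ≡ 1 (mod 8), (2 / 17) = +1, and (2 / 17)^4 = +1. Now have -(1 / 17).
(1 / 17) = 1. Collecting the sign factors: -1.
Product: (1)·(-1) = -1.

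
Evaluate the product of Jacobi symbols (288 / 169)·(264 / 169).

1

By multiplicativity, (288·264 / 169) = (288 / 169)·(264 / 169).
First factor (288 / 169):
Reduce the numerator: 288 ≡ 119 (mod 169), so (288 / 169) = (119 / 169).
169 ≡ 1 (mod 4), so quadratic reciprocity gives (119 / 169) = (169 / 119). Reduce: 169 ≡ 50 (mod 119). Now have (50 / 119).
Factor out 2: 50 = 2·25. Since 119 ≡ 7 (mod 8), (2 / 119) = +1. Now have (25 / 119).
25 ≡ 1 (mod 4), so quadratic reciprocity gives (25 / 119) = (119 / 25). Reduce: 119 ≡ 19 (mod 25). Now have (19 / 25).
25 ≡ 1 (mod 4), so quadratic reciprocity gives (19 / 25) = (25 / 19). Reduce: 25 ≡ 6 (mod 19). Now have (6 / 19).
Factor out 2: 6 = 2·3. Since 19 ≡ 3 (mod 8), (2 / 19) = -1. Now have -(3 / 19).
Both 3 ≡ 3 and 19 ≡ 3 (mod 4), so reciprocity gives (3 / 19) = -(19 / 3). Reduce: 19 ≡ 1 (mod 3). Now have (1 / 3).
(1 / 3) = 1. Collecting the sign factors: 1.
Second factor (264 / 169):
Reduce the numerator: 264 ≡ 95 (mod 169), so (264 / 169) = (95 / 169).
169 ≡ 1 (mod 4), so quadratic reciprocity gives (95 / 169) = (169 / 95). Reduce: 169 ≡ 74 (mod 95). Now have (74 / 95).
Factor out 2: 74 = 2·37. Since 95 ≡ 7 (mod 8), (2 / 95) = +1. Now have (37 / 95).
37 ≡ 1 (mod 4), so quadratic reciprocity gives (37 / 95) = (95 / 37). Reduce: 95 ≡ 21 (mod 37). Now have (21 / 37).
21 ≡ 1 (mod 4), so quadratic reciprocity gives (21 / 37) = (37 / 21). Reduce: 37 ≡ 16 (mod 21). Now have (16 / 21).
Factor out 2: 16 = 2^4. Since 21 ≡ 5 (mod 8), (2 / 21) = -1, and (2 / 21)^4 = +1. Now have (1 / 21).
(1 / 21) = 1. Collecting the sign factors: 1.
Product: (1)·(1) = 1.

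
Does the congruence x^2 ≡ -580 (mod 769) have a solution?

no

Reduce the numerator: -580 ≡ 189 (mod 769), so (-580/769) = (189/769).
189 ≡ 1 (mod 4), so quadratic reciprocity gives (189/769) = (769/189). Reduce: 769 ≡ 13 (mod 189). Now have (13/189).
13 ≡ 1 (mod 4), so quadratic reciprocity gives (13/189) = (189/13). Reduce: 189 ≡ 7 (mod 13). Now have (7/13).
13 ≡ 1 (mod 4), so quadratic reciprocity gives (7/13) = (13/7). Reduce: 13 ≡ 6 (mod 7). Now have (6/7).
Factor out 2: 6 = 2·3. Since 7 ≡ 7 (mod 8), (2/7) = +1. Now have (3/7).
Both 3 ≡ 3 and 7 ≡ 3 (mod 4), so reciprocity gives (3/7) = -(7/3). Reduce: 7 ≡ 1 (mod 3). Now have -(1/3).
(1/3) = 1. Collecting the sign factors: -1.
(-580/769) = -1, and 769 is prime, so -580 is not a quadratic residue mod 769.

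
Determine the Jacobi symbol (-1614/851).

Reduce the numerator: -1614 ≡ 88 (mod 851), so (-1614/851) = (88/851).
Factor out 2: 88 = 2^3·11. Since 851 ≡ 3 (mod 8), (2/851) = -1, and (2/851)^3 = -1. Now have -(11/851).
Both 11 ≡ 3 and 851 ≡ 3 (mod 4), so reciprocity gives (11/851) = -(851/11). Reduce: 851 ≡ 4 (mod 11). Now have (4/11).
Factor out 2: 4 = 2^2. Since 11 ≡ 3 (mod 8), (2/11) = -1, and (2/11)^2 = +1. Now have (1/11).
(1/11) = 1. Collecting the sign factors: 1.

1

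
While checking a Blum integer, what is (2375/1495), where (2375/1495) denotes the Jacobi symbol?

Reduce the numerator: 2375 ≡ 880 (mod 1495), so (2375/1495) = (880/1495).
Factor out 2: 880 = 2^4·55. Since 1495 ≡ 7 (mod 8), (2/1495) = +1, and (2/1495)^4 = +1. Now have (55/1495).
Both 55 ≡ 3 and 1495 ≡ 3 (mod 4), so reciprocity gives (55/1495) = -(1495/55). Reduce: 1495 ≡ 10 (mod 55). Now have -(10/55).
Factor out 2: 10 = 2·5. Since 55 ≡ 7 (mod 8), (2/55) = +1. Now have -(5/55).
5 ≡ 1 (mod 4), so quadratic reciprocity gives (5/55) = (55/5). Reduce: 55 ≡ 0 (mod 5). Now have -(0/5).
The numerator is now 0 with denominator 5 > 1: the symbol is 0.

0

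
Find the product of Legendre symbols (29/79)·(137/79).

By multiplicativity, (29·137/79) = (29/79)·(137/79).
First factor (29/79):
29 ≡ 1 (mod 4), so quadratic reciprocity gives (29/79) = (79/29). Reduce: 79 ≡ 21 (mod 29). Now have (21/29).
21 ≡ 1 (mod 4), so quadratic reciprocity gives (21/29) = (29/21). Reduce: 29 ≡ 8 (mod 21). Now have (8/21).
Factor out 2: 8 = 2^3. Since 21 ≡ 5 (mod 8), (2/21) = -1, and (2/21)^3 = -1. Now have -(1/21).
(1/21) = 1. Collecting the sign factors: -1.
Second factor (137/79):
Reduce the numerator: 137 ≡ 58 (mod 79), so (137/79) = (58/79).
Factor out 2: 58 = 2·29. Since 79 ≡ 7 (mod 8), (2/79) = +1. Now have (29/79).
29 ≡ 1 (mod 4), so quadratic reciprocity gives (29/79) = (79/29). Reduce: 79 ≡ 21 (mod 29). Now have (21/29).
21 ≡ 1 (mod 4), so quadratic reciprocity gives (21/29) = (29/21). Reduce: 29 ≡ 8 (mod 21). Now have (8/21).
Factor out 2: 8 = 2^3. Since 21 ≡ 5 (mod 8), (2/21) = -1, and (2/21)^3 = -1. Now have -(1/21).
(1/21) = 1. Collecting the sign factors: -1.
Product: (-1)·(-1) = 1.

1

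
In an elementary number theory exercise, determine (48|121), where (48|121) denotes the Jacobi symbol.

1

(48|121)
  = (3|121)    [121 ≡ 1 mod 8 ⇒ (2|121)^4 = +1]
  = (121|3)    [QR: 121 ≡ 1 mod 4, sign kept]
  = (1|3)    [121 ≡ 1 mod 3]
  = 1    [(1|3) = 1]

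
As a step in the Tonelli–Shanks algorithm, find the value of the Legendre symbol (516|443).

-1

(516|443)
  = (73|443)    [516 ≡ 73 mod 443]
  = (443|73)    [QR: 73 ≡ 1 mod 4, sign kept]
  = (5|73)    [443 ≡ 5 mod 73]
  = (73|5)    [QR: 5 ≡ 1 mod 4, sign kept]
  = (3|5)    [73 ≡ 3 mod 5]
  = (5|3)    [QR: 5 ≡ 1 mod 4, sign kept]
  = (2|3)    [5 ≡ 2 mod 3]
  = -(1|3)    [3 ≡ 3 mod 8 ⇒ (2|3) = -1]
  = -1    [(1|3) = 1]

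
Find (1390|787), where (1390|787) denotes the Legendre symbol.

Reduce the numerator: 1390 ≡ 603 (mod 787), so (1390|787) = (603|787).
Both 603 ≡ 3 and 787 ≡ 3 (mod 4), so reciprocity gives (603|787) = -(787|603). Reduce: 787 ≡ 184 (mod 603). Now have -(184|603).
Factor out 2: 184 = 2^3·23. Since 603 ≡ 3 (mod 8), (2|603) = -1, and (2|603)^3 = -1. Now have (23|603).
Both 23 ≡ 3 and 603 ≡ 3 (mod 4), so reciprocity gives (23|603) = -(603|23). Reduce: 603 ≡ 5 (mod 23). Now have -(5|23).
5 ≡ 1 (mod 4), so quadratic reciprocity gives (5|23) = (23|5). Reduce: 23 ≡ 3 (mod 5). Now have -(3|5).
5 ≡ 1 (mod 4), so quadratic reciprocity gives (3|5) = (5|3). Reduce: 5 ≡ 2 (mod 3). Now have -(2|3).
Factor out 2: 2 = 2. Since 3 ≡ 3 (mod 8), (2|3) = -1. Now have (1|3).
(1|3) = 1. Collecting the sign factors: 1.

1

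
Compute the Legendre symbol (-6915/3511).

Reduce the numerator: -6915 ≡ 107 (mod 3511), so (-6915/3511) = (107/3511).
Both 107 ≡ 3 and 3511 ≡ 3 (mod 4), so reciprocity gives (107/3511) = -(3511/107). Reduce: 3511 ≡ 87 (mod 107). Now have -(87/107).
Both 87 ≡ 3 and 107 ≡ 3 (mod 4), so reciprocity gives (87/107) = -(107/87). Reduce: 107 ≡ 20 (mod 87). Now have (20/87).
Factor out 2: 20 = 2^2·5. Since 87 ≡ 7 (mod 8), (2/87) = +1, and (2/87)^2 = +1. Now have (5/87).
5 ≡ 1 (mod 4), so quadratic reciprocity gives (5/87) = (87/5). Reduce: 87 ≡ 2 (mod 5). Now have (2/5).
Factor out 2: 2 = 2. Since 5 ≡ 5 (mod 8), (2/5) = -1. Now have -(1/5).
(1/5) = 1. Collecting the sign factors: -1.

-1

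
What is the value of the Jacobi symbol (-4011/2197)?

-1

(-4011/2197)
  = (4011/2197)    [2197 ≡ 1 mod 4 ⇒ (-1/2197) = +1]
  = (1814/2197)    [4011 ≡ 1814 mod 2197]
  = -(907/2197)    [2197 ≡ 5 mod 8 ⇒ (2/2197) = -1]
  = -(2197/907)    [QR: 2197 ≡ 1 mod 4, sign kept]
  = -(383/907)    [2197 ≡ 383 mod 907]
  = (907/383)    [QR: both ≡ 3 mod 4, sign flips]
  = (141/383)    [907 ≡ 141 mod 383]
  = (383/141)    [QR: 141 ≡ 1 mod 4, sign kept]
  = (101/141)    [383 ≡ 101 mod 141]
  = (141/101)    [QR: 101 ≡ 1 mod 4, sign kept]
  = (40/101)    [141 ≡ 40 mod 101]
  = -(5/101)    [101 ≡ 5 mod 8 ⇒ (2/101)^3 = -1]
  = -(101/5)    [QR: 5 ≡ 1 mod 4, sign kept]
  = -(1/5)    [101 ≡ 1 mod 5]
  = -1    [(1/5) = 1]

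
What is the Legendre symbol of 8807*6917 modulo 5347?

-1

By multiplicativity, (8807·6917/5347) = (8807/5347)·(6917/5347).
First factor (8807/5347):
(8807/5347)
  = (3460/5347)    [8807 ≡ 3460 mod 5347]
  = (865/5347)    [5347 ≡ 3 mod 8 ⇒ (2/5347)^2 = +1]
  = (5347/865)    [QR: 865 ≡ 1 mod 4, sign kept]
  = (157/865)    [5347 ≡ 157 mod 865]
  = (865/157)    [QR: 157 ≡ 1 mod 4, sign kept]
  = (80/157)    [865 ≡ 80 mod 157]
  = (5/157)    [157 ≡ 5 mod 8 ⇒ (2/157)^4 = +1]
  = (157/5)    [QR: 5 ≡ 1 mod 4, sign kept]
  = (2/5)    [157 ≡ 2 mod 5]
  = -(1/5)    [5 ≡ 5 mod 8 ⇒ (2/5) = -1]
  = -1    [(1/5) = 1]
Second factor (6917/5347):
(6917/5347)
  = (1570/5347)    [6917 ≡ 1570 mod 5347]
  = -(785/5347)    [5347 ≡ 3 mod 8 ⇒ (2/5347) = -1]
  = -(5347/785)    [QR: 785 ≡ 1 mod 4, sign kept]
  = -(637/785)    [5347 ≡ 637 mod 785]
  = -(785/637)    [QR: 637 ≡ 1 mod 4, sign kept]
  = -(148/637)    [785 ≡ 148 mod 637]
  = -(37/637)    [637 ≡ 5 mod 8 ⇒ (2/637)^2 = +1]
  = -(637/37)    [QR: 37 ≡ 1 mod 4, sign kept]
  = -(8/37)    [637 ≡ 8 mod 37]
  = (1/37)    [37 ≡ 5 mod 8 ⇒ (2/37)^3 = -1]
  = 1    [(1/37) = 1]
Product: (-1)·(1) = -1.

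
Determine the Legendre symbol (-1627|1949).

-1

(-1627|1949)
  = (322|1949)    [-1627 ≡ 322 mod 1949]
  = -(161|1949)    [1949 ≡ 5 mod 8 ⇒ (2|1949) = -1]
  = -(1949|161)    [QR: 161 ≡ 1 mod 4, sign kept]
  = -(17|161)    [1949 ≡ 17 mod 161]
  = -(161|17)    [QR: 17 ≡ 1 mod 4, sign kept]
  = -(8|17)    [161 ≡ 8 mod 17]
  = -(1|17)    [17 ≡ 1 mod 8 ⇒ (2|17)^3 = +1]
  = -1    [(1|17) = 1]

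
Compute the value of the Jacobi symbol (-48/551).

-1

(-48/551)
  = (503/551)    [-48 ≡ 503 mod 551]
  = -(551/503)    [QR: both ≡ 3 mod 4, sign flips]
  = -(48/503)    [551 ≡ 48 mod 503]
  = -(3/503)    [503 ≡ 7 mod 8 ⇒ (2/503)^4 = +1]
  = (503/3)    [QR: both ≡ 3 mod 4, sign flips]
  = (2/3)    [503 ≡ 2 mod 3]
  = -(1/3)    [3 ≡ 3 mod 8 ⇒ (2/3) = -1]
  = -1    [(1/3) = 1]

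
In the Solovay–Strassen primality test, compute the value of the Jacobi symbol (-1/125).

(-1/125)
  = (124/125)    [-1 ≡ 124 mod 125]
  = (31/125)    [125 ≡ 5 mod 8 ⇒ (2/125)^2 = +1]
  = (125/31)    [QR: 125 ≡ 1 mod 4, sign kept]
  = (1/31)    [125 ≡ 1 mod 31]
  = 1    [(1/31) = 1]

1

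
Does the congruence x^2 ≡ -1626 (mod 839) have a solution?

(-1626/839)
  = -(1626/839)    [839 ≡ 3 mod 4 ⇒ (-1/839) = -1]
  = -(787/839)    [1626 ≡ 787 mod 839]
  = (839/787)    [QR: both ≡ 3 mod 4, sign flips]
  = (52/787)    [839 ≡ 52 mod 787]
  = (13/787)    [787 ≡ 3 mod 8 ⇒ (2/787)^2 = +1]
  = (787/13)    [QR: 13 ≡ 1 mod 4, sign kept]
  = (7/13)    [787 ≡ 7 mod 13]
  = (13/7)    [QR: 13 ≡ 1 mod 4, sign kept]
  = (6/7)    [13 ≡ 6 mod 7]
  = (3/7)    [7 ≡ 7 mod 8 ⇒ (2/7) = +1]
  = -(7/3)    [QR: both ≡ 3 mod 4, sign flips]
  = -(1/3)    [7 ≡ 1 mod 3]
  = -1    [(1/3) = 1]
The Legendre symbol is -1, so x^2 ≡ -1626 (mod 839) has no solution.

no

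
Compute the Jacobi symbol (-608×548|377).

By multiplicativity, (-608·548|377) = (-608|377)·(548|377).
First factor (-608|377):
Pull out -1: (-608|377) = (-1|377)·(608|377). Since 377 ≡ 1 (mod 4), (-1|377) = +1. Now have (608|377).
Reduce the numerator: 608 ≡ 231 (mod 377), so (608|377) = (231|377).
377 ≡ 1 (mod 4), so quadratic reciprocity gives (231|377) = (377|231). Reduce: 377 ≡ 146 (mod 231). Now have (146|231).
Factor out 2: 146 = 2·73. Since 231 ≡ 7 (mod 8), (2|231) = +1. Now have (73|231).
73 ≡ 1 (mod 4), so quadratic reciprocity gives (73|231) = (231|73). Reduce: 231 ≡ 12 (mod 73). Now have (12|73).
Factor out 2: 12 = 2^2·3. Since 73 ≡ 1 (mod 8), (2|73) = +1, and (2|73)^2 = +1. Now have (3|73).
73 ≡ 1 (mod 4), so quadratic reciprocity gives (3|73) = (73|3). Reduce: 73 ≡ 1 (mod 3). Now have (1|3).
(1|3) = 1. Collecting the sign factors: 1.
Second factor (548|377):
Reduce the numerator: 548 ≡ 171 (mod 377), so (548|377) = (171|377).
377 ≡ 1 (mod 4), so quadratic reciprocity gives (171|377) = (377|171). Reduce: 377 ≡ 35 (mod 171). Now have (35|171).
Both 35 ≡ 3 and 171 ≡ 3 (mod 4), so reciprocity gives (35|171) = -(171|35). Reduce: 171 ≡ 31 (mod 35). Now have -(31|35).
Both 31 ≡ 3 and 35 ≡ 3 (mod 4), so reciprocity gives (31|35) = -(35|31). Reduce: 35 ≡ 4 (mod 31). Now have (4|31).
Factor out 2: 4 = 2^2. Since 31 ≡ 7 (mod 8), (2|31) = +1, and (2|31)^2 = +1. Now have (1|31).
(1|31) = 1. Collecting the sign factors: 1.
Product: (1)·(1) = 1.

1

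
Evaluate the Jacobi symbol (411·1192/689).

By multiplicativity, (411·1192/689) = (411/689)·(1192/689).
First factor (411/689):
689 ≡ 1 (mod 4), so quadratic reciprocity gives (411/689) = (689/411). Reduce: 689 ≡ 278 (mod 411). Now have (278/411).
Factor out 2: 278 = 2·139. Since 411 ≡ 3 (mod 8), (2/411) = -1. Now have -(139/411).
Both 139 ≡ 3 and 411 ≡ 3 (mod 4), so reciprocity gives (139/411) = -(411/139). Reduce: 411 ≡ 133 (mod 139). Now have (133/139).
133 ≡ 1 (mod 4), so quadratic reciprocity gives (133/139) = (139/133). Reduce: 139 ≡ 6 (mod 133). Now have (6/133).
Factor out 2: 6 = 2·3. Since 133 ≡ 5 (mod 8), (2/133) = -1. Now have -(3/133).
133 ≡ 1 (mod 4), so quadratic reciprocity gives (3/133) = (133/3). Reduce: 133 ≡ 1 (mod 3). Now have -(1/3).
(1/3) = 1. Collecting the sign factors: -1.
Second factor (1192/689):
Reduce the numerator: 1192 ≡ 503 (mod 689), so (1192/689) = (503/689).
689 ≡ 1 (mod 4), so quadratic reciprocity gives (503/689) = (689/503). Reduce: 689 ≡ 186 (mod 503). Now have (186/503).
Factor out 2: 186 = 2·93. Since 503 ≡ 7 (mod 8), (2/503) = +1. Now have (93/503).
93 ≡ 1 (mod 4), so quadratic reciprocity gives (93/503) = (503/93). Reduce: 503 ≡ 38 (mod 93). Now have (38/93).
Factor out 2: 38 = 2·19. Since 93 ≡ 5 (mod 8), (2/93) = -1. Now have -(19/93).
93 ≡ 1 (mod 4), so quadratic reciprocity gives (19/93) = (93/19). Reduce: 93 ≡ 17 (mod 19). Now have -(17/19).
17 ≡ 1 (mod 4), so quadratic reciprocity gives (17/19) = (19/17). Reduce: 19 ≡ 2 (mod 17). Now have -(2/17).
Factor out 2: 2 = 2. Since 17 ≡ 1 (mod 8), (2/17) = +1. Now have -(1/17).
(1/17) = 1. Collecting the sign factors: -1.
Product: (-1)·(-1) = 1.

1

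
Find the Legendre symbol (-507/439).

1

(-507/439)
  = -(507/439)    [439 ≡ 3 mod 4 ⇒ (-1/439) = -1]
  = -(68/439)    [507 ≡ 68 mod 439]
  = -(17/439)    [439 ≡ 7 mod 8 ⇒ (2/439)^2 = +1]
  = -(439/17)    [QR: 17 ≡ 1 mod 4, sign kept]
  = -(14/17)    [439 ≡ 14 mod 17]
  = -(7/17)    [17 ≡ 1 mod 8 ⇒ (2/17) = +1]
  = -(17/7)    [QR: 17 ≡ 1 mod 4, sign kept]
  = -(3/7)    [17 ≡ 3 mod 7]
  = (7/3)    [QR: both ≡ 3 mod 4, sign flips]
  = (1/3)    [7 ≡ 1 mod 3]
  = 1    [(1/3) = 1]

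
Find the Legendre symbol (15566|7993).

1

Reduce the numerator: 15566 ≡ 7573 (mod 7993), so (15566|7993) = (7573|7993).
7573 ≡ 1 (mod 4), so quadratic reciprocity gives (7573|7993) = (7993|7573). Reduce: 7993 ≡ 420 (mod 7573). Now have (420|7573).
Factor out 2: 420 = 2^2·105. Since 7573 ≡ 5 (mod 8), (2|7573) = -1, and (2|7573)^2 = +1. Now have (105|7573).
105 ≡ 1 (mod 4), so quadratic reciprocity gives (105|7573) = (7573|105). Reduce: 7573 ≡ 13 (mod 105). Now have (13|105).
13 ≡ 1 (mod 4), so quadratic reciprocity gives (13|105) = (105|13). Reduce: 105 ≡ 1 (mod 13). Now have (1|13).
(1|13) = 1. Collecting the sign factors: 1.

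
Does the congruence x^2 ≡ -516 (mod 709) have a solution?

yes

Reduce the numerator: -516 ≡ 193 (mod 709), so (-516/709) = (193/709).
193 ≡ 1 (mod 4), so quadratic reciprocity gives (193/709) = (709/193). Reduce: 709 ≡ 130 (mod 193). Now have (130/193).
Factor out 2: 130 = 2·65. Since 193 ≡ 1 (mod 8), (2/193) = +1. Now have (65/193).
65 ≡ 1 (mod 4), so quadratic reciprocity gives (65/193) = (193/65). Reduce: 193 ≡ 63 (mod 65). Now have (63/65).
65 ≡ 1 (mod 4), so quadratic reciprocity gives (63/65) = (65/63). Reduce: 65 ≡ 2 (mod 63). Now have (2/63).
Factor out 2: 2 = 2. Since 63 ≡ 7 (mod 8), (2/63) = +1. Now have (1/63).
(1/63) = 1. Collecting the sign factors: 1.
(-516/709) = 1, and 709 is prime, so -516 is a quadratic residue mod 709.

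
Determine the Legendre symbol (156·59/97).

1

By multiplicativity, (156·59/97) = (156/97)·(59/97).
First factor (156/97):
(156/97)
  = (59/97)    [156 ≡ 59 mod 97]
  = (97/59)    [QR: 97 ≡ 1 mod 4, sign kept]
  = (38/59)    [97 ≡ 38 mod 59]
  = -(19/59)    [59 ≡ 3 mod 8 ⇒ (2/59) = -1]
  = (59/19)    [QR: both ≡ 3 mod 4, sign flips]
  = (2/19)    [59 ≡ 2 mod 19]
  = -(1/19)    [19 ≡ 3 mod 8 ⇒ (2/19) = -1]
  = -1    [(1/19) = 1]
Second factor (59/97):
(59/97)
  = (97/59)    [QR: 97 ≡ 1 mod 4, sign kept]
  = (38/59)    [97 ≡ 38 mod 59]
  = -(19/59)    [59 ≡ 3 mod 8 ⇒ (2/59) = -1]
  = (59/19)    [QR: both ≡ 3 mod 4, sign flips]
  = (2/19)    [59 ≡ 2 mod 19]
  = -(1/19)    [19 ≡ 3 mod 8 ⇒ (2/19) = -1]
  = -1    [(1/19) = 1]
Product: (-1)·(-1) = 1.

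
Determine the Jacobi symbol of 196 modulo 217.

0

Factor out 2: 196 = 2^2·49. Since 217 ≡ 1 (mod 8), (2/217) = +1, and (2/217)^2 = +1. Now have (49/217).
49 ≡ 1 (mod 4), so quadratic reciprocity gives (49/217) = (217/49). Reduce: 217 ≡ 21 (mod 49). Now have (21/49).
21 ≡ 1 (mod 4), so quadratic reciprocity gives (21/49) = (49/21). Reduce: 49 ≡ 7 (mod 21). Now have (7/21).
21 ≡ 1 (mod 4), so quadratic reciprocity gives (7/21) = (21/7). Reduce: 21 ≡ 0 (mod 7). Now have (0/7).
The numerator is now 0 with denominator 7 > 1: the symbol is 0.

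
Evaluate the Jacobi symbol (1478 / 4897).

Factor out 2: 1478 = 2·739. Since 4897 ≡ 1 (mod 8), (2 / 4897) = +1. Now have (739 / 4897).
4897 ≡ 1 (mod 4), so quadratic reciprocity gives (739 / 4897) = (4897 / 739). Reduce: 4897 ≡ 463 (mod 739). Now have (463 / 739).
Both 463 ≡ 3 and 739 ≡ 3 (mod 4), so reciprocity gives (463 / 739) = -(739 / 463). Reduce: 739 ≡ 276 (mod 463). Now have -(276 / 463).
Factor out 2: 276 = 2^2·69. Since 463 ≡ 7 (mod 8), (2 / 463) = +1, and (2 / 463)^2 = +1. Now have -(69 / 463).
69 ≡ 1 (mod 4), so quadratic reciprocity gives (69 / 463) = (463 / 69). Reduce: 463 ≡ 49 (mod 69). Now have -(49 / 69).
49 ≡ 1 (mod 4), so quadratic reciprocity gives (49 / 69) = (69 / 49). Reduce: 69 ≡ 20 (mod 49). Now have -(20 / 49).
Factor out 2: 20 = 2^2·5. Since 49 ≡ 1 (mod 8), (2 / 49) = +1, and (2 / 49)^2 = +1. Now have -(5 / 49).
5 ≡ 1 (mod 4), so quadratic reciprocity gives (5 / 49) = (49 / 5). Reduce: 49 ≡ 4 (mod 5). Now have -(4 / 5).
Factor out 2: 4 = 2^2. Since 5 ≡ 5 (mod 8), (2 / 5) = -1, and (2 / 5)^2 = +1. Now have -(1 / 5).
(1 / 5) = 1. Collecting the sign factors: -1.

-1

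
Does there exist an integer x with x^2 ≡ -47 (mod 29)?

(-47/29)
  = (11/29)    [-47 ≡ 11 mod 29]
  = (29/11)    [QR: 29 ≡ 1 mod 4, sign kept]
  = (7/11)    [29 ≡ 7 mod 11]
  = -(11/7)    [QR: both ≡ 3 mod 4, sign flips]
  = -(4/7)    [11 ≡ 4 mod 7]
  = -(1/7)    [7 ≡ 7 mod 8 ⇒ (2/7)^2 = +1]
  = -1    [(1/7) = 1]
The Legendre symbol is -1, so x^2 ≡ -47 (mod 29) has no solution.

no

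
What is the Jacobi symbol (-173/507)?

(-173/507)
  = (334/507)    [-173 ≡ 334 mod 507]
  = -(167/507)    [507 ≡ 3 mod 8 ⇒ (2/507) = -1]
  = (507/167)    [QR: both ≡ 3 mod 4, sign flips]
  = (6/167)    [507 ≡ 6 mod 167]
  = (3/167)    [167 ≡ 7 mod 8 ⇒ (2/167) = +1]
  = -(167/3)    [QR: both ≡ 3 mod 4, sign flips]
  = -(2/3)    [167 ≡ 2 mod 3]
  = (1/3)    [3 ≡ 3 mod 8 ⇒ (2/3) = -1]
  = 1    [(1/3) = 1]

1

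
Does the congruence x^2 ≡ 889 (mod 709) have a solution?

Reduce the numerator: 889 ≡ 180 (mod 709), so (889|709) = (180|709).
Factor out 2: 180 = 2^2·45. Since 709 ≡ 5 (mod 8), (2|709) = -1, and (2|709)^2 = +1. Now have (45|709).
45 ≡ 1 (mod 4), so quadratic reciprocity gives (45|709) = (709|45). Reduce: 709 ≡ 34 (mod 45). Now have (34|45).
Factor out 2: 34 = 2·17. Since 45 ≡ 5 (mod 8), (2|45) = -1. Now have -(17|45).
17 ≡ 1 (mod 4), so quadratic reciprocity gives (17|45) = (45|17). Reduce: 45 ≡ 11 (mod 17). Now have -(11|17).
17 ≡ 1 (mod 4), so quadratic reciprocity gives (11|17) = (17|11). Reduce: 17 ≡ 6 (mod 11). Now have -(6|11).
Factor out 2: 6 = 2·3. Since 11 ≡ 3 (mod 8), (2|11) = -1. Now have (3|11).
Both 3 ≡ 3 and 11 ≡ 3 (mod 4), so reciprocity gives (3|11) = -(11|3). Reduce: 11 ≡ 2 (mod 3). Now have -(2|3).
Factor out 2: 2 = 2. Since 3 ≡ 3 (mod 8), (2|3) = -1. Now have (1|3).
(1|3) = 1. Collecting the sign factors: 1.
The Legendre symbol is 1, so x^2 ≡ 889 (mod 709) has solution.

yes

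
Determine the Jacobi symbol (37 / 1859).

1

37 ≡ 1 (mod 4), so quadratic reciprocity gives (37 / 1859) = (1859 / 37). Reduce: 1859 ≡ 9 (mod 37). Now have (9 / 37).
9 ≡ 1 (mod 4), so quadratic reciprocity gives (9 / 37) = (37 / 9). Reduce: 37 ≡ 1 (mod 9). Now have (1 / 9).
(1 / 9) = 1. Collecting the sign factors: 1.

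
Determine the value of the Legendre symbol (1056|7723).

Factor out 2: 1056 = 2^5·33. Since 7723 ≡ 3 (mod 8), (2|7723) = -1, and (2|7723)^5 = -1. Now have -(33|7723).
33 ≡ 1 (mod 4), so quadratic reciprocity gives (33|7723) = (7723|33). Reduce: 7723 ≡ 1 (mod 33). Now have -(1|33).
(1|33) = 1. Collecting the sign factors: -1.

-1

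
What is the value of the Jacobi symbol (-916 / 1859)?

Pull out -1: (-916 / 1859) = (-1 / 1859)·(916 / 1859). Since 1859 ≡ 3 (mod 4), (-1 / 1859) = -1. Now have -(916 / 1859).
Factor out 2: 916 = 2^2·229. Since 1859 ≡ 3 (mod 8), (2 / 1859) = -1, and (2 / 1859)^2 = +1. Now have -(229 / 1859).
229 ≡ 1 (mod 4), so quadratic reciprocity gives (229 / 1859) = (1859 / 229). Reduce: 1859 ≡ 27 (mod 229). Now have -(27 / 229).
229 ≡ 1 (mod 4), so quadratic reciprocity gives (27 / 229) = (229 / 27). Reduce: 229 ≡ 13 (mod 27). Now have -(13 / 27).
13 ≡ 1 (mod 4), so quadratic reciprocity gives (13 / 27) = (27 / 13). Reduce: 27 ≡ 1 (mod 13). Now have -(1 / 13).
(1 / 13) = 1. Collecting the sign factors: -1.

-1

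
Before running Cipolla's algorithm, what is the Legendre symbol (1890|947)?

Reduce the numerator: 1890 ≡ 943 (mod 947), so (1890|947) = (943|947).
Both 943 ≡ 3 and 947 ≡ 3 (mod 4), so reciprocity gives (943|947) = -(947|943). Reduce: 947 ≡ 4 (mod 943). Now have -(4|943).
Factor out 2: 4 = 2^2. Since 943 ≡ 7 (mod 8), (2|943) = +1, and (2|943)^2 = +1. Now have -(1|943).
(1|943) = 1. Collecting the sign factors: -1.

-1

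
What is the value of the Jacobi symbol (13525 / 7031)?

-1

Reduce the numerator: 13525 ≡ 6494 (mod 7031), so (13525 / 7031) = (6494 / 7031).
Factor out 2: 6494 = 2·3247. Since 7031 ≡ 7 (mod 8), (2 / 7031) = +1. Now have (3247 / 7031).
Both 3247 ≡ 3 and 7031 ≡ 3 (mod 4), so reciprocity gives (3247 / 7031) = -(7031 / 3247). Reduce: 7031 ≡ 537 (mod 3247). Now have -(537 / 3247).
537 ≡ 1 (mod 4), so quadratic reciprocity gives (537 / 3247) = (3247 / 537). Reduce: 3247 ≡ 25 (mod 537). Now have -(25 / 537).
25 ≡ 1 (mod 4), so quadratic reciprocity gives (25 / 537) = (537 / 25). Reduce: 537 ≡ 12 (mod 25). Now have -(12 / 25).
Factor out 2: 12 = 2^2·3. Since 25 ≡ 1 (mod 8), (2 / 25) = +1, and (2 / 25)^2 = +1. Now have -(3 / 25).
25 ≡ 1 (mod 4), so quadratic reciprocity gives (3 / 25) = (25 / 3). Reduce: 25 ≡ 1 (mod 3). Now have -(1 / 3).
(1 / 3) = 1. Collecting the sign factors: -1.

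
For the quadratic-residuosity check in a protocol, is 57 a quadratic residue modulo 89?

(57/89)
  = (89/57)    [QR: 57 ≡ 1 mod 4, sign kept]
  = (32/57)    [89 ≡ 32 mod 57]
  = (1/57)    [57 ≡ 1 mod 8 ⇒ (2/57)^5 = +1]
  = 1    [(1/57) = 1]
The Legendre symbol is 1, so x^2 ≡ 57 (mod 89) has solution.

yes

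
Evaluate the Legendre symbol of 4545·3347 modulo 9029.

1

By multiplicativity, (4545·3347/9029) = (4545/9029)·(3347/9029).
First factor (4545/9029):
(4545/9029)
  = (9029/4545)    [QR: 4545 ≡ 1 mod 4, sign kept]
  = (4484/4545)    [9029 ≡ 4484 mod 4545]
  = (1121/4545)    [4545 ≡ 1 mod 8 ⇒ (2/4545)^2 = +1]
  = (4545/1121)    [QR: 1121 ≡ 1 mod 4, sign kept]
  = (61/1121)    [4545 ≡ 61 mod 1121]
  = (1121/61)    [QR: 61 ≡ 1 mod 4, sign kept]
  = (23/61)    [1121 ≡ 23 mod 61]
  = (61/23)    [QR: 61 ≡ 1 mod 4, sign kept]
  = (15/23)    [61 ≡ 15 mod 23]
  = -(23/15)    [QR: both ≡ 3 mod 4, sign flips]
  = -(8/15)    [23 ≡ 8 mod 15]
  = -(1/15)    [15 ≡ 7 mod 8 ⇒ (2/15)^3 = +1]
  = -1    [(1/15) = 1]
Second factor (3347/9029):
(3347/9029)
  = (9029/3347)    [QR: 9029 ≡ 1 mod 4, sign kept]
  = (2335/3347)    [9029 ≡ 2335 mod 3347]
  = -(3347/2335)    [QR: both ≡ 3 mod 4, sign flips]
  = -(1012/2335)    [3347 ≡ 1012 mod 2335]
  = -(253/2335)    [2335 ≡ 7 mod 8 ⇒ (2/2335)^2 = +1]
  = -(2335/253)    [QR: 253 ≡ 1 mod 4, sign kept]
  = -(58/253)    [2335 ≡ 58 mod 253]
  = (29/253)    [253 ≡ 5 mod 8 ⇒ (2/253) = -1]
  = (253/29)    [QR: 29 ≡ 1 mod 4, sign kept]
  = (21/29)    [253 ≡ 21 mod 29]
  = (29/21)    [QR: 21 ≡ 1 mod 4, sign kept]
  = (8/21)    [29 ≡ 8 mod 21]
  = -(1/21)    [21 ≡ 5 mod 8 ⇒ (2/21)^3 = -1]
  = -1    [(1/21) = 1]
Product: (-1)·(-1) = 1.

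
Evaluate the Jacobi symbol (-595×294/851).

By multiplicativity, (-595·294/851) = (-595/851)·(294/851).
First factor (-595/851):
Pull out -1: (-595/851) = (-1/851)·(595/851). Since 851 ≡ 3 (mod 4), (-1/851) = -1. Now have -(595/851).
Both 595 ≡ 3 and 851 ≡ 3 (mod 4), so reciprocity gives (595/851) = -(851/595). Reduce: 851 ≡ 256 (mod 595). Now have (256/595).
Factor out 2: 256 = 2^8. Since 595 ≡ 3 (mod 8), (2/595) = -1, and (2/595)^8 = +1. Now have (1/595).
(1/595) = 1. Collecting the sign factors: 1.
Second factor (294/851):
Factor out 2: 294 = 2·147. Since 851 ≡ 3 (mod 8), (2/851) = -1. Now have -(147/851).
Both 147 ≡ 3 and 851 ≡ 3 (mod 4), so reciprocity gives (147/851) = -(851/147). Reduce: 851 ≡ 116 (mod 147). Now have (116/147).
Factor out 2: 116 = 2^2·29. Since 147 ≡ 3 (mod 8), (2/147) = -1, and (2/147)^2 = +1. Now have (29/147).
29 ≡ 1 (mod 4), so quadratic reciprocity gives (29/147) = (147/29). Reduce: 147 ≡ 2 (mod 29). Now have (2/29).
Factor out 2: 2 = 2. Since 29 ≡ 5 (mod 8), (2/29) = -1. Now have -(1/29).
(1/29) = 1. Collecting the sign factors: -1.
Product: (1)·(-1) = -1.

-1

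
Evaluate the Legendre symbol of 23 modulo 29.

1

29 ≡ 1 (mod 4), so quadratic reciprocity gives (23|29) = (29|23). Reduce: 29 ≡ 6 (mod 23). Now have (6|23).
Factor out 2: 6 = 2·3. Since 23 ≡ 7 (mod 8), (2|23) = +1. Now have (3|23).
Both 3 ≡ 3 and 23 ≡ 3 (mod 4), so reciprocity gives (3|23) = -(23|3). Reduce: 23 ≡ 2 (mod 3). Now have -(2|3).
Factor out 2: 2 = 2. Since 3 ≡ 3 (mod 8), (2|3) = -1. Now have (1|3).
(1|3) = 1. Collecting the sign factors: 1.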